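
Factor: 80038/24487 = 2^1*7^1*47^ ( -1)*521^(-1 )*5717^1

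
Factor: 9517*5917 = 56312089 = 31^1*61^1*97^1*307^1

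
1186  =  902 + 284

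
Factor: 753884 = 2^2*29^1*67^1*97^1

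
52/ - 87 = - 52/87 = -0.60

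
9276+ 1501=10777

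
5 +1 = 6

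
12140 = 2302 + 9838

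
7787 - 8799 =-1012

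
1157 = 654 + 503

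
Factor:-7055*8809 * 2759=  - 5^1*17^1 * 23^1*31^1 * 83^1*89^1*383^1 = - 171464938705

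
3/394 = 3/394 = 0.01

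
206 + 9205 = 9411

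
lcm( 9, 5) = 45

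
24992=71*352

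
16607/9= 1845 + 2/9 = 1845.22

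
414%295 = 119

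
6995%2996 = 1003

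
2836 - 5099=-2263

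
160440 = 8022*20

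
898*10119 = 9086862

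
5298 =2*2649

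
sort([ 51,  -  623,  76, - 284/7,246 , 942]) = [ - 623,- 284/7, 51,  76, 246, 942]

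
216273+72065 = 288338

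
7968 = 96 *83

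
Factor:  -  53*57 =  - 3^1*19^1*53^1 =- 3021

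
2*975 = 1950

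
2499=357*7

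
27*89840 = 2425680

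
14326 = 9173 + 5153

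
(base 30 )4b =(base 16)83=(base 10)131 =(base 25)56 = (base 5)1011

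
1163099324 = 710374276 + 452725048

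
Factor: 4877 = 4877^1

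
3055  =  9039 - 5984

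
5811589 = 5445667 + 365922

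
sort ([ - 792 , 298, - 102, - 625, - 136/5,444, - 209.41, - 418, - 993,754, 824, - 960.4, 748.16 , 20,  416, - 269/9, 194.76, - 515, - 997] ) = [ - 997,-993,-960.4, - 792,- 625,-515  , - 418, - 209.41, - 102, - 269/9 , - 136/5 , 20,194.76, 298, 416,  444,748.16,  754,824]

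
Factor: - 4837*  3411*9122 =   -  150503941854= - 2^1* 3^2*7^1*379^1*691^1*4561^1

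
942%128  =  46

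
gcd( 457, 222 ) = 1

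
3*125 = 375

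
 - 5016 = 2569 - 7585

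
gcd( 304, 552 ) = 8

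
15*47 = 705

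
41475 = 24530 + 16945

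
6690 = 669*10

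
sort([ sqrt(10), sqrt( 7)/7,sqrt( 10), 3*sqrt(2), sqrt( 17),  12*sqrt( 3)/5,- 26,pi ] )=[  -  26,  sqrt(7 ) /7, pi,sqrt (10) , sqrt( 10 ), sqrt( 17), 12*sqrt(3) /5, 3 * sqrt( 2) ] 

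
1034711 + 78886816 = 79921527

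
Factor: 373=373^1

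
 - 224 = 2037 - 2261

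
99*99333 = 9833967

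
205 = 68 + 137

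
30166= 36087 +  - 5921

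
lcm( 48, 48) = 48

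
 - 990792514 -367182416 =-1357974930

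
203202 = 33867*6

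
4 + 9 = 13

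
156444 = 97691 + 58753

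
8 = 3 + 5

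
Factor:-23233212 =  - 2^2*3^2 * 645367^1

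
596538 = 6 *99423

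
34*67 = 2278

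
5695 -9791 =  - 4096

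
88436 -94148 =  - 5712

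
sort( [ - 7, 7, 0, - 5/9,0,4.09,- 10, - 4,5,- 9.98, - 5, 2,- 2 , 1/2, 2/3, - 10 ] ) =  [ - 10, - 10, -9.98, - 7,  -  5, - 4,-2, - 5/9 , 0,0, 1/2, 2/3, 2,4.09, 5, 7] 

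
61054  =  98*623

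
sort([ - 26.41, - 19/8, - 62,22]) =[ - 62, - 26.41, - 19/8 , 22]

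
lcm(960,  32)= 960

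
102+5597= 5699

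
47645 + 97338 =144983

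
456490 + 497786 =954276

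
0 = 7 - 7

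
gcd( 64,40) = 8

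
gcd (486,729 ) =243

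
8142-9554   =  -1412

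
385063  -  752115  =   - 367052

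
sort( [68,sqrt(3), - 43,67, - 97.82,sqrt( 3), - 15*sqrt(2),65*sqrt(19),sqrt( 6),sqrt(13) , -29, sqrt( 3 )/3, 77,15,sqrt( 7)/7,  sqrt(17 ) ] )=[  -  97.82, - 43 ,- 29, - 15*sqrt( 2),sqrt( 7 ) /7,sqrt(3) /3,sqrt( 3),sqrt( 3),sqrt( 6 ),sqrt(13) , sqrt( 17),15, 67,68,  77, 65*sqrt( 19)]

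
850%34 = 0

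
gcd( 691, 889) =1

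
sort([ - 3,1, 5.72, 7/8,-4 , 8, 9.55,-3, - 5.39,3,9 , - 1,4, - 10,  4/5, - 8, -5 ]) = [ - 10,- 8, - 5.39, - 5, -4, - 3,  -  3, - 1,4/5, 7/8, 1,3,4, 5.72,8,9,9.55 ]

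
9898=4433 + 5465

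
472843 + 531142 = 1003985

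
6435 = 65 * 99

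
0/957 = 0=0.00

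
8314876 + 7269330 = 15584206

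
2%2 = 0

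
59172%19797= 19578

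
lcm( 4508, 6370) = 293020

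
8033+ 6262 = 14295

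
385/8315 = 77/1663 = 0.05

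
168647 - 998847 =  - 830200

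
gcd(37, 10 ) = 1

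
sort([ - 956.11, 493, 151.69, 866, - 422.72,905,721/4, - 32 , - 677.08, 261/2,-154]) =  [ - 956.11, - 677.08,  -  422.72, - 154, - 32, 261/2,151.69,721/4,493,866, 905 ] 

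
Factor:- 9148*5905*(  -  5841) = 2^2 * 3^2*5^1*11^1*59^1 * 1181^1*2287^1= 315524628540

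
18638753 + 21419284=40058037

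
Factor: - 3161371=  - 17^2*10939^1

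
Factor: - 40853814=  - 2^1*3^1*6808969^1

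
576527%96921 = 91922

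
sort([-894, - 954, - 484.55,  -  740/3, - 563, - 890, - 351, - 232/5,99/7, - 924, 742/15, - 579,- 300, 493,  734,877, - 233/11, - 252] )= [-954,-924, - 894, - 890 , - 579, - 563, - 484.55,-351, - 300, - 252, - 740/3,-232/5, - 233/11, 99/7,742/15 , 493,734,877]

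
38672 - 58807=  - 20135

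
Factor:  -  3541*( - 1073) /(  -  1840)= -3799493/1840 =- 2^( - 4)*5^(  -  1 )*23^(  -  1)*29^1 * 37^1*3541^1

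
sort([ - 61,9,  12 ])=[ - 61,9 , 12]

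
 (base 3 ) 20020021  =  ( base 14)1927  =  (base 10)4543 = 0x11bf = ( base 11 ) 3460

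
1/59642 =1/59642 =0.00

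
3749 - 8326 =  - 4577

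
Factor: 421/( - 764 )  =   - 2^( - 2)*  191^( -1)*421^1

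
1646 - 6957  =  -5311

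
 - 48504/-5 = 48504/5 = 9700.80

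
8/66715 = 8/66715 = 0.00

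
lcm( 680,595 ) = 4760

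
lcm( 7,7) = 7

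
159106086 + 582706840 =741812926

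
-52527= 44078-96605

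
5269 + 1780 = 7049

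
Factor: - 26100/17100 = - 19^(-1 )*29^1 = - 29/19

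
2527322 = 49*51578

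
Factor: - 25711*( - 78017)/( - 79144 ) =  - 2^ ( - 3)*7^1  *  13^( - 1)*761^( - 1)*3673^1 * 78017^1 = - 2005895087/79144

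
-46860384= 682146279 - 729006663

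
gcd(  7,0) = 7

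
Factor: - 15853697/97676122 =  -2^( - 1 )*15853697^1 *48838061^( - 1)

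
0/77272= 0 =0.00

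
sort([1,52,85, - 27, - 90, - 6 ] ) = [  -  90,-27, - 6,1, 52, 85] 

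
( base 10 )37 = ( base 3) 1101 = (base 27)1a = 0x25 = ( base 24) 1D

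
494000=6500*76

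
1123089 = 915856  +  207233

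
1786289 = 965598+820691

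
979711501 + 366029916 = 1345741417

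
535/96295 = 107/19259 = 0.01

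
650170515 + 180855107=831025622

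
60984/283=60984/283 = 215.49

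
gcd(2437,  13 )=1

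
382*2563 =979066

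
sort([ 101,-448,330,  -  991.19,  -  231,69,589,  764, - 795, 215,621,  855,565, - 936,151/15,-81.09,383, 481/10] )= [ - 991.19,-936, - 795, - 448,- 231,-81.09,151/15,481/10, 69,101,215, 330 , 383, 565,589,621,764 , 855]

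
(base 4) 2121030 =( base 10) 9804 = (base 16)264C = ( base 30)AQO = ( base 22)k5e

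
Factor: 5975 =5^2*239^1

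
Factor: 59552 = 2^5*1861^1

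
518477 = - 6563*(-79 )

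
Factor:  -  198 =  - 2^1*3^2*11^1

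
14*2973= 41622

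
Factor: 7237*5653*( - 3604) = -147442382644 = - 2^2*17^1*53^1*5653^1 * 7237^1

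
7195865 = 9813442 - 2617577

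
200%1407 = 200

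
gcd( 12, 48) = 12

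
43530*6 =261180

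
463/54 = 463/54 = 8.57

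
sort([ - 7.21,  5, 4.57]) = [  -  7.21,4.57, 5] 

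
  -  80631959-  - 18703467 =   -  61928492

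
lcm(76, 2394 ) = 4788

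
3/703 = 3/703  =  0.00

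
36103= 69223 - 33120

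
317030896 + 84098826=401129722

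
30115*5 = 150575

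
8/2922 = 4/1461 = 0.00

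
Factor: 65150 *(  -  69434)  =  - 4523625100  =  - 2^2*5^2*149^1*233^1 *1303^1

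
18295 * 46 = 841570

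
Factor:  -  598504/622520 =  - 947/985 = - 5^( - 1 )*197^( - 1 ) * 947^1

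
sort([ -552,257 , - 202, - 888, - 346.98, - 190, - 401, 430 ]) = [ - 888, - 552, - 401 , - 346.98, - 202, - 190 , 257 , 430 ] 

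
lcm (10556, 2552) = 232232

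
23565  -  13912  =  9653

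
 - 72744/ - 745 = 72744/745= 97.64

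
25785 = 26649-864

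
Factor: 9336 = 2^3*3^1*389^1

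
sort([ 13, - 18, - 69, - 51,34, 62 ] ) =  [-69,  -  51 , -18,  13, 34, 62]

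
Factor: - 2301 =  - 3^1*13^1*59^1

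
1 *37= 37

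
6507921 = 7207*903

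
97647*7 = 683529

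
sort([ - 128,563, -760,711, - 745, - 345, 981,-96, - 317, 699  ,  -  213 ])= [ - 760,-745, - 345 ,- 317, - 213, - 128, - 96, 563, 699,  711, 981 ]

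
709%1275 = 709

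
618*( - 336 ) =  - 207648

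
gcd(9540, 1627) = 1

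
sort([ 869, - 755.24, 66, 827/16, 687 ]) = [ - 755.24, 827/16, 66,687, 869]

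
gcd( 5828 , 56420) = 124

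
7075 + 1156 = 8231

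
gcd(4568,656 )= 8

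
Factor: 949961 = 949961^1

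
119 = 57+62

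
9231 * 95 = 876945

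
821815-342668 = 479147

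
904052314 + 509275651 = 1413327965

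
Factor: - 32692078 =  - 2^1 * 853^1 *19163^1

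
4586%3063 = 1523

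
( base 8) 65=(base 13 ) 41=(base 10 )53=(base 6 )125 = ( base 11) 49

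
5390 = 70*77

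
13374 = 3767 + 9607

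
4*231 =924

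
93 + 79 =172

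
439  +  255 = 694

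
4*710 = 2840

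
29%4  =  1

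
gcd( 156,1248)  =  156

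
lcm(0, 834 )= 0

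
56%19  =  18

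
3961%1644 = 673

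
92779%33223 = 26333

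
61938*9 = 557442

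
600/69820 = 30/3491 = 0.01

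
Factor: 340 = 2^2*5^1*17^1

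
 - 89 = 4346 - 4435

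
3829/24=159 + 13/24 =159.54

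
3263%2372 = 891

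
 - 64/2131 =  - 1+2067/2131= -0.03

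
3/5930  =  3/5930  =  0.00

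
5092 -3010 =2082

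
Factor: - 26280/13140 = -2 = - 2^1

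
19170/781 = 270/11 = 24.55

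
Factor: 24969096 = 2^3 * 3^2 * 346793^1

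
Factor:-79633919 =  - 79633919^1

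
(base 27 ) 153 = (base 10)867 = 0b1101100011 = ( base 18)2C3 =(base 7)2346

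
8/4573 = 8/4573=   0.00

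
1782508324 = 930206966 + 852301358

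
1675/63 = 26  +  37/63 = 26.59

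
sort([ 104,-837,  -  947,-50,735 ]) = [ -947, - 837  , - 50,104,735]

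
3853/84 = 3853/84 = 45.87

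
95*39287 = 3732265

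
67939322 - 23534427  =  44404895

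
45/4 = 45/4 = 11.25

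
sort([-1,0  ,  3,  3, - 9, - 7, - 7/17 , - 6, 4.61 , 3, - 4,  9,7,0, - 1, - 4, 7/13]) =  [ - 9,  -  7, - 6,-4, - 4,- 1, - 1, - 7/17,0, 0, 7/13, 3, 3, 3 , 4.61,7, 9]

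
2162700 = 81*26700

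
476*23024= 10959424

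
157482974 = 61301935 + 96181039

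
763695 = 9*84855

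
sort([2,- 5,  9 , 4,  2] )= [ - 5,  2 , 2,4,9 ]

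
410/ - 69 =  - 410/69 = - 5.94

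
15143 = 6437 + 8706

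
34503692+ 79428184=113931876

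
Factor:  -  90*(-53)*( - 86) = -410220 = - 2^2*3^2*5^1*43^1*53^1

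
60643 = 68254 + - 7611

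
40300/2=20150 = 20150.00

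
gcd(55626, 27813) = 27813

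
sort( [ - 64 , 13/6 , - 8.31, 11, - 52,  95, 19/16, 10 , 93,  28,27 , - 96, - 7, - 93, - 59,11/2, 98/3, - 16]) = [ - 96 , - 93, - 64,  -  59,-52, - 16, - 8.31,- 7, 19/16, 13/6, 11/2, 10 , 11,27, 28,98/3,93 , 95] 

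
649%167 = 148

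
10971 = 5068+5903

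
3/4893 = 1/1631 = 0.00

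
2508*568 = 1424544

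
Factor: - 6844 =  - 2^2*29^1*59^1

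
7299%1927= 1518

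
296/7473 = 296/7473 = 0.04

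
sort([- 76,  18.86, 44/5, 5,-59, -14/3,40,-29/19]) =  [ - 76 , - 59, - 14/3, - 29/19,5,44/5 , 18.86, 40]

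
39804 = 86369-46565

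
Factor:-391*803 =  - 11^1 *17^1*23^1*73^1 =-313973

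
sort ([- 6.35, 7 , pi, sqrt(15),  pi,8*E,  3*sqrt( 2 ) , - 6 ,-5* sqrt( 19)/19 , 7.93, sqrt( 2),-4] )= [ - 6.35, - 6, - 4, - 5 * sqrt(19 )/19,sqrt(2 ),pi, pi , sqrt(15 ),3 * sqrt(2 ),7, 7.93, 8 * E ]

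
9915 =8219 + 1696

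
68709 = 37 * 1857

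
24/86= 12/43 = 0.28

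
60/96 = 5/8 = 0.62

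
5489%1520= 929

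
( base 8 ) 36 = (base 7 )42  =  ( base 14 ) 22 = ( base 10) 30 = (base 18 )1C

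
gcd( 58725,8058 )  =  3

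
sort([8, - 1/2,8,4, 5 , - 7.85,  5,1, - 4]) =[-7.85, - 4, - 1/2,1,4, 5,  5, 8,8] 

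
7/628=7/628 = 0.01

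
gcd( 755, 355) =5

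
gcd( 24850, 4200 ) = 350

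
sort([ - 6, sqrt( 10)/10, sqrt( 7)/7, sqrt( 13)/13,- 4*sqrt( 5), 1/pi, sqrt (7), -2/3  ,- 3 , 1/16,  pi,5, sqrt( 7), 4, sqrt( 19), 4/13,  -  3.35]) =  [ - 4 * sqrt(5),  -  6, - 3.35, - 3, - 2/3,1/16, sqrt(13 ) /13,4/13, sqrt( 10) /10, 1/pi, sqrt( 7) /7, sqrt( 7), sqrt ( 7), pi,4, sqrt(19) , 5 ] 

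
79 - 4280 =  - 4201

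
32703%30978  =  1725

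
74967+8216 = 83183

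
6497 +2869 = 9366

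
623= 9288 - 8665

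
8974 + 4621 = 13595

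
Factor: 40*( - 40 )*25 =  - 40000 = - 2^6*5^4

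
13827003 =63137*219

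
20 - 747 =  - 727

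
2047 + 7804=9851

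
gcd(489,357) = 3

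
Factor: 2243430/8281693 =320490/1183099 = 2^1 * 3^3*5^1*107^(-1)*1187^1*11057^ ( - 1) 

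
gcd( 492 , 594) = 6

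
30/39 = 10/13=0.77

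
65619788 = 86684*757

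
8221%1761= 1177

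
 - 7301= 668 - 7969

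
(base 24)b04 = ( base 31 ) 6ig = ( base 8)14304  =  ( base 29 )7fi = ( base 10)6340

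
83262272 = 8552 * 9736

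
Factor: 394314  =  2^1*3^1*65719^1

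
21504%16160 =5344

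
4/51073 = 4/51073 = 0.00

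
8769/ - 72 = -122 + 5/24=- 121.79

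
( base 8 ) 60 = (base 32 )1g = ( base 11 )44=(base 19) 2A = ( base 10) 48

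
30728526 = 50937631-20209105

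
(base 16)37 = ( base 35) 1k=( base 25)25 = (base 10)55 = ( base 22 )2B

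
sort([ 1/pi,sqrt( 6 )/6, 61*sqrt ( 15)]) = [1/pi , sqrt (6 )/6 , 61*sqrt( 15)] 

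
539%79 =65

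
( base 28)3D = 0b1100001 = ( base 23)45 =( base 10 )97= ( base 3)10121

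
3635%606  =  605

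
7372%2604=2164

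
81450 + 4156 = 85606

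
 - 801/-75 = 267/25 = 10.68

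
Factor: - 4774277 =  - 1873^1*2549^1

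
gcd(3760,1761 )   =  1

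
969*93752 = 90845688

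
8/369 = 8/369 = 0.02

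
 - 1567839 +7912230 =6344391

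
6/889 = 6/889 = 0.01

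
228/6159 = 76/2053=0.04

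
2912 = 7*416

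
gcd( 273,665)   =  7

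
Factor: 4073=4073^1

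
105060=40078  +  64982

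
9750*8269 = 80622750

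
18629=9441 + 9188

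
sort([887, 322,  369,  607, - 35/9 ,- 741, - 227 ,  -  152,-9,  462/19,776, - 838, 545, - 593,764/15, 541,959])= [-838,-741, - 593,- 227, - 152, - 9, - 35/9, 462/19,764/15,322, 369,541, 545,607,776, 887,959] 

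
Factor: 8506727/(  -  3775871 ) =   -  11^ ( - 1)*239^1* 35593^1*343261^( - 1)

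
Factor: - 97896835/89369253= - 3^(-2 )*5^1*19^1*1030493^1 * 9929917^(-1)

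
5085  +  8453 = 13538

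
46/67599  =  46/67599 = 0.00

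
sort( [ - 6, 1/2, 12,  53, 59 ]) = [ -6,  1/2, 12, 53, 59 ] 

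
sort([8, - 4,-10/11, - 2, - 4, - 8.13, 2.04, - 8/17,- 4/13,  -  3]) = [- 8.13, - 4, - 4,-3, - 2,- 10/11,  -  8/17, - 4/13,2.04, 8]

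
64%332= 64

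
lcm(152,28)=1064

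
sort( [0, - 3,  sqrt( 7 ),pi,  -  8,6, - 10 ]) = [ - 10, - 8, - 3, 0,sqrt( 7 ), pi, 6 ]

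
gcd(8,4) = 4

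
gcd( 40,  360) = 40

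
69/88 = 69/88 = 0.78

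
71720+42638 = 114358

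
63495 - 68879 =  - 5384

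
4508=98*46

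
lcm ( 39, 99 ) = 1287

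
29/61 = 29/61 = 0.48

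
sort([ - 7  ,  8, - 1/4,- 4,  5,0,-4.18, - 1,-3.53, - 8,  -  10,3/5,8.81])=[ - 10, - 8, - 7 , - 4.18, - 4,-3.53 ,-1, - 1/4,0, 3/5, 5, 8, 8.81 ] 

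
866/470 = 1 + 198/235 = 1.84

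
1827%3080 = 1827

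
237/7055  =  237/7055 = 0.03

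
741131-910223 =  - 169092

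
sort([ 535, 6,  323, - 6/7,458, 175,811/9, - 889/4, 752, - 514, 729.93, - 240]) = [ - 514, - 240, - 889/4, - 6/7,6,811/9, 175, 323 , 458,535,  729.93,752]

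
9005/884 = 10 + 165/884 = 10.19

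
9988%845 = 693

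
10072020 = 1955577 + 8116443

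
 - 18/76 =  -9/38 =-0.24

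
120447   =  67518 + 52929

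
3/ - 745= - 3/745 = - 0.00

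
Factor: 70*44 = 3080 = 2^3 * 5^1*7^1*11^1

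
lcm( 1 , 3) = 3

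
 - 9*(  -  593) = 5337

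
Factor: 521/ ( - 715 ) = - 5^ ( - 1 )*11^(-1)*13^( - 1) *521^1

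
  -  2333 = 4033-6366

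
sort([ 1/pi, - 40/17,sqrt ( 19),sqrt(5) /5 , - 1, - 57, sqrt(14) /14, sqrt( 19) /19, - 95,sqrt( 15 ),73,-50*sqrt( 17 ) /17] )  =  [-95, - 57,- 50 * sqrt (17) /17, - 40/17, - 1,sqrt( 19 ) /19, sqrt( 14)/14,1/pi, sqrt( 5) /5,sqrt ( 15),sqrt ( 19), 73 ] 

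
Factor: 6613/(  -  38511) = -17/99 = - 3^( - 2)* 11^( - 1 )*17^1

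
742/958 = 371/479 = 0.77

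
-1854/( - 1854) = 1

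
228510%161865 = 66645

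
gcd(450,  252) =18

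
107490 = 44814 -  - 62676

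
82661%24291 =9788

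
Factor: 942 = 2^1 * 3^1*157^1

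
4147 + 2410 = 6557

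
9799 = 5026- - 4773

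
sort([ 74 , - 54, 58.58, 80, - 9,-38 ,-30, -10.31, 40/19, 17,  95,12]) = [  -  54 ,  -  38 , - 30, - 10.31, - 9, 40/19  ,  12 , 17, 58.58,  74, 80, 95]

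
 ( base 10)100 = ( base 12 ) 84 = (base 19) 55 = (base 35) 2U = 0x64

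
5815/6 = 969 + 1/6 = 969.17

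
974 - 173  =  801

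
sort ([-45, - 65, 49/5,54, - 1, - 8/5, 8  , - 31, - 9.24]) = [ - 65, - 45,-31,-9.24, - 8/5  , - 1,8 , 49/5, 54 ]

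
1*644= 644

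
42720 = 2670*16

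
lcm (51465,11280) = 823440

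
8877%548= 109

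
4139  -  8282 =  - 4143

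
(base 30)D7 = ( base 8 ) 615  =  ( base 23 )h6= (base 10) 397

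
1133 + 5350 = 6483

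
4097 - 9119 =  -  5022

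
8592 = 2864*3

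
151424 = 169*896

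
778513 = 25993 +752520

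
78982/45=78982/45 = 1755.16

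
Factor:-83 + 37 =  - 2^1*23^1 = - 46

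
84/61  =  84/61 =1.38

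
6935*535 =3710225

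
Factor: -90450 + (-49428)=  - 139878  =  - 2^1 * 3^2*19^1*409^1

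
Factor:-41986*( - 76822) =3225448492 =2^2*7^1*71^1*541^1*2999^1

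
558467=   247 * 2261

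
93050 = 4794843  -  4701793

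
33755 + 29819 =63574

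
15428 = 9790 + 5638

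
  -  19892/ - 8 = 2486 + 1/2 = 2486.50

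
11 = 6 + 5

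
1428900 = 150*9526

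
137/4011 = 137/4011 = 0.03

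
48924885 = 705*69397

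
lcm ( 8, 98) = 392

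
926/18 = 51 + 4/9=   51.44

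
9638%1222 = 1084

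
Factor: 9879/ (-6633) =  - 3^( - 1)*11^(-1)*37^1*67^ (-1)*89^1 = - 3293/2211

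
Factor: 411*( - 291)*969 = - 115893369 = -3^3 * 17^1*19^1*97^1*137^1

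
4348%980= 428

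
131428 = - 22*( - 5974)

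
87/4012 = 87/4012 = 0.02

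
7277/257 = 28 + 81/257 = 28.32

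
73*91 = 6643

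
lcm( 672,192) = 1344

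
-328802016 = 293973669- 622775685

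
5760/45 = 128 =128.00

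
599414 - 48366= 551048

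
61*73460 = 4481060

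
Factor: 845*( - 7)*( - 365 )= 2158975= 5^2 * 7^1 * 13^2*73^1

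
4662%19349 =4662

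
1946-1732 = 214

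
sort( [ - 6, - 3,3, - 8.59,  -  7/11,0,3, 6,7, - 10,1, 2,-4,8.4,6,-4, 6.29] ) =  [  -  10,- 8.59,-6, - 4  , - 4, - 3, - 7/11,0,1,2,  3,3,6,6, 6.29 , 7,8.4 ]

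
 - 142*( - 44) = 6248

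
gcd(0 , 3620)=3620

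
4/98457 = 4/98457 =0.00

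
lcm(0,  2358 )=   0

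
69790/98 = 712 + 1/7 = 712.14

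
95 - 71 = 24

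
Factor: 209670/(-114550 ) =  - 3^1*5^(-1)*79^( - 1 )*241^1 = -723/395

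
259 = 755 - 496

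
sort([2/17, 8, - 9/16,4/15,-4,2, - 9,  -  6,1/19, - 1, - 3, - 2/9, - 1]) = [-9, - 6,- 4, - 3, - 1, - 1,-9/16, - 2/9,  1/19, 2/17, 4/15,2,8 ]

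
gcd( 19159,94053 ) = 1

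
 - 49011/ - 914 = 53 + 569/914 = 53.62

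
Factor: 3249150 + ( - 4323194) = -1074044 = - 2^2*29^1*47^1*197^1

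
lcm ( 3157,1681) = 129437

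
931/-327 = -3 + 50/327 = - 2.85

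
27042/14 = 13521/7  =  1931.57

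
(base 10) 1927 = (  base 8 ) 3607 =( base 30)247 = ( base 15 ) 887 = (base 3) 2122101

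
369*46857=17290233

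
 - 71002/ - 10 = 35501/5 = 7100.20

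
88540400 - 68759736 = 19780664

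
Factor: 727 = 727^1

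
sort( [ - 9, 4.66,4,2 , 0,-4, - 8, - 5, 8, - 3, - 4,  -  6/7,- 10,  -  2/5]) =[ - 10, - 9, - 8,  -  5, - 4, - 4,  -  3, - 6/7, - 2/5,0, 2, 4, 4.66, 8 ] 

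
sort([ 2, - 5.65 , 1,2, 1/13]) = [ - 5.65,  1/13 , 1,2, 2]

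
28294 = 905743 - 877449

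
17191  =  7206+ 9985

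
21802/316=10901/158=68.99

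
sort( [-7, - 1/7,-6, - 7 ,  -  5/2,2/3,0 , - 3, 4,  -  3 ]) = [-7,-7  , - 6,  -  3, - 3, -5/2, - 1/7,0,2/3,  4]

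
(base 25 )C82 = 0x1E16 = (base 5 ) 221302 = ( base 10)7702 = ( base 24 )d8m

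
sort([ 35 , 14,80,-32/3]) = [ - 32/3, 14,  35,80 ] 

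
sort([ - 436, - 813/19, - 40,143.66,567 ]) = [ - 436,-813/19, - 40 , 143.66,567 ] 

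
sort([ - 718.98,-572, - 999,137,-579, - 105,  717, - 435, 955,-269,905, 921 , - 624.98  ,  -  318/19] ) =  [  -  999, - 718.98,  -  624.98, - 579, - 572,  -  435, - 269, - 105, - 318/19, 137,717, 905, 921,955]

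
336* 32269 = 10842384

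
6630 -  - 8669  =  15299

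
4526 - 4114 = 412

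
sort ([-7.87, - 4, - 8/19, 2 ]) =[  -  7.87,- 4, - 8/19 , 2 ] 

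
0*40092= 0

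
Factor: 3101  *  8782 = 2^1 * 7^1 * 443^1*4391^1 = 27232982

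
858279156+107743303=966022459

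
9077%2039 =921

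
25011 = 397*63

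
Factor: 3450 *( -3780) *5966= - 2^4*3^4*5^3 * 7^1*19^1*23^1*157^1 = - 77802606000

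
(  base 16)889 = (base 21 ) 4k1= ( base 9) 2887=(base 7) 6241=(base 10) 2185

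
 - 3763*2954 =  - 11115902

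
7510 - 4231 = 3279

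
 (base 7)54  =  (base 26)1D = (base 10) 39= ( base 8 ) 47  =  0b100111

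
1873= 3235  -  1362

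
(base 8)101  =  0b1000001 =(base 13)50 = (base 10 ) 65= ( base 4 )1001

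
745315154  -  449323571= 295991583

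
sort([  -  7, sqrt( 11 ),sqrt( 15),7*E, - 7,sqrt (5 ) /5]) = [ - 7, - 7,sqrt( 5) /5 , sqrt( 11),sqrt(15),7*E] 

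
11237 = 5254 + 5983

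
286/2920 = 143/1460 = 0.10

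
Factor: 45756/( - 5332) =  -  3^2*41^1*43^( - 1) = - 369/43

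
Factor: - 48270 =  - 2^1*3^1*  5^1*1609^1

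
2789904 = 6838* 408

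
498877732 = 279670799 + 219206933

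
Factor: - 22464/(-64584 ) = 8/23=   2^3*23^(- 1 )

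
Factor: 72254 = 2^1*7^1*13^1*397^1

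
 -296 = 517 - 813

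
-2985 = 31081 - 34066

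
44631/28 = 1593 + 27/28 = 1593.96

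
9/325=9/325  =  0.03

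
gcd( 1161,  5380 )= 1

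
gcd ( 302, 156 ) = 2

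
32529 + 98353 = 130882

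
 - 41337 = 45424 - 86761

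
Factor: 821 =821^1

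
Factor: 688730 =2^1 * 5^1*7^1*9839^1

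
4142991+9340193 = 13483184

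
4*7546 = 30184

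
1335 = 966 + 369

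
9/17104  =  9/17104  =  0.00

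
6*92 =552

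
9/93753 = 1/10417= 0.00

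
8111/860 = 9 + 371/860 = 9.43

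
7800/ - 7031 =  - 2 + 6262/7031 = - 1.11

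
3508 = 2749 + 759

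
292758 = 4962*59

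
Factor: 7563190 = 2^1*5^1*756319^1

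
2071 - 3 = 2068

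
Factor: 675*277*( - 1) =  - 186975= -3^3*5^2*277^1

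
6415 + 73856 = 80271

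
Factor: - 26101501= -26101501^1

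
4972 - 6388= - 1416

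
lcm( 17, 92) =1564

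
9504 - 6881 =2623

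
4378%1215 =733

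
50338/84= 599 + 11/42 = 599.26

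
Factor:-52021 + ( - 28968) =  - 80989^1 = - 80989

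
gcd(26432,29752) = 8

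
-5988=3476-9464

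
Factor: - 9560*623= - 5955880 = - 2^3*5^1*7^1*89^1*239^1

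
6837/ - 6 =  - 1140 +1/2 = - 1139.50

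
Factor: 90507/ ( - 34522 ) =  - 2^( - 1)*3^1*41^( - 1 )*421^( - 1)*30169^1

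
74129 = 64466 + 9663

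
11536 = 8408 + 3128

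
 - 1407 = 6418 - 7825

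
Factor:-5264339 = -17^1*309667^1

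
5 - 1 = 4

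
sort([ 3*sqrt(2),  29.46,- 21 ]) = [-21,3*sqrt(2 ),29.46 ]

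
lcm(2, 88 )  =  88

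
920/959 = 920/959 = 0.96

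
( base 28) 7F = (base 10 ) 211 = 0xD3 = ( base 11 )182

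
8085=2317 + 5768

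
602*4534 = 2729468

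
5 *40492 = 202460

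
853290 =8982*95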